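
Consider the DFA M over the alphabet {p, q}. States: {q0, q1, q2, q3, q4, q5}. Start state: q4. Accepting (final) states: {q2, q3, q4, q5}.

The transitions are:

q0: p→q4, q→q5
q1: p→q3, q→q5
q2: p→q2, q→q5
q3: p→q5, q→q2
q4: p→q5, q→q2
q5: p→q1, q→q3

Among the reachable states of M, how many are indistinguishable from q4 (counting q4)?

First remove the unreachable states {q0}; 5 states remain.
Start with accepting vs non-accepting: {q2,q3,q4,q5} | {q1}.
Refine {q2,q3,q4,q5} on symbol p: members go to different blocks, giving {q2,q3,q4} and {q5}.
On input p, block {q2,q3,q4} splits into {q3,q4} and {q2}.
Stable partition: {q3,q4} | {q1} | {q5} | {q2} — 4 equivalence classes.
State q4 belongs to the block {q3,q4}, which has 2 states.

2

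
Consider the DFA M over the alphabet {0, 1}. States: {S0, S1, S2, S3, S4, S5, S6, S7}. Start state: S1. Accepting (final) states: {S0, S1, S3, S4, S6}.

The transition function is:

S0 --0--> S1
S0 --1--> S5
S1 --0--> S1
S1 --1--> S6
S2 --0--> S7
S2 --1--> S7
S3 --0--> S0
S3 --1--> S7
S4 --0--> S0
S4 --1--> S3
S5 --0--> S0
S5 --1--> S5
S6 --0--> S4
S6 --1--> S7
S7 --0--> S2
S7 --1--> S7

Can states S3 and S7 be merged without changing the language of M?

No

Initial partition by acceptance: {S0,S1,S3,S4,S6} | {S2,S5,S7}.
Refine {S0,S1,S3,S4,S6} on symbol 1: members go to different blocks, giving {S0,S3,S6} and {S1,S4}.
Refine {S0,S3,S6} on symbol 0: members go to different blocks, giving {S0,S6} and {S3}.
Refine {S2,S5,S7} on symbol 0: members go to different blocks, giving {S2,S7} and {S5}.
Refine {S0,S6} on symbol 1: members go to different blocks, giving {S0} and {S6}.
Refine {S1,S4} on symbol 0: members go to different blocks, giving {S1} and {S4}.
No further refinement is possible. Final partition (7 blocks): {S0} | {S2,S7} | {S1} | {S3} | {S5} | {S6} | {S4}.
S3 and S7 end up in different blocks, so they are distinguishable. For instance, the string 'ε' is accepted from only S3.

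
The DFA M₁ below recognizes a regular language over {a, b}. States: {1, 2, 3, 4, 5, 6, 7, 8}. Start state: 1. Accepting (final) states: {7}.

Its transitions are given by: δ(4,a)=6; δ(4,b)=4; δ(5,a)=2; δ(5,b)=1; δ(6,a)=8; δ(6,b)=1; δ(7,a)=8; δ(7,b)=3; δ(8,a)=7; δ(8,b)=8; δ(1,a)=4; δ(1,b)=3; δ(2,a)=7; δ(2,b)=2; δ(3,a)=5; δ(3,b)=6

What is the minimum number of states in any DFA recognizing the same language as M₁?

Start with accepting vs non-accepting: {7} | {1,2,3,4,5,6,8}.
On input a, block {1,2,3,4,5,6,8} splits into {1,3,4,5,6} and {2,8}.
On input a, block {1,3,4,5,6} splits into {1,3,4} and {5,6}.
Refine {1,3,4} on symbol a: members go to different blocks, giving {3,4} and {1}.
On input b, block {3,4} splits into {3} and {4}.
The partition is now stable with 6 blocks: {7} | {3} | {2,8} | {5,6} | {1} | {4}.

6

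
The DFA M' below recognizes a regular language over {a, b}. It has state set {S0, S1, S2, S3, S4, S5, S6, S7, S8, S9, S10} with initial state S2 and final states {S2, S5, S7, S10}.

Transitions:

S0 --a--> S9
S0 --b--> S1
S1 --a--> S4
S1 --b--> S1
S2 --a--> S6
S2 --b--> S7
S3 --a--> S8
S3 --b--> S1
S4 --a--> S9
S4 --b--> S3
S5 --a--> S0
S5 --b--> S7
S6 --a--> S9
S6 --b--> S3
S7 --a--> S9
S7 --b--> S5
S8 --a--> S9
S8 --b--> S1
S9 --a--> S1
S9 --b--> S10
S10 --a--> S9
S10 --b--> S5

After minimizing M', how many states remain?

5

Every state is reachable, so we keep all 11.
P0 = {S2,S5,S7,S10} | {S0,S1,S3,S4,S6,S8,S9}.
On input b, block {S0,S1,S3,S4,S6,S8,S9} splits into {S0,S1,S3,S4,S6,S8} and {S9}.
On input a, block {S2,S5,S7,S10} splits into {S2,S5} and {S7,S10}.
On input a, block {S0,S1,S3,S4,S6,S8} splits into {S0,S4,S6,S8} and {S1,S3}.
Stable partition: {S2,S5} | {S0,S4,S6,S8} | {S9} | {S7,S10} | {S1,S3} — 5 equivalence classes.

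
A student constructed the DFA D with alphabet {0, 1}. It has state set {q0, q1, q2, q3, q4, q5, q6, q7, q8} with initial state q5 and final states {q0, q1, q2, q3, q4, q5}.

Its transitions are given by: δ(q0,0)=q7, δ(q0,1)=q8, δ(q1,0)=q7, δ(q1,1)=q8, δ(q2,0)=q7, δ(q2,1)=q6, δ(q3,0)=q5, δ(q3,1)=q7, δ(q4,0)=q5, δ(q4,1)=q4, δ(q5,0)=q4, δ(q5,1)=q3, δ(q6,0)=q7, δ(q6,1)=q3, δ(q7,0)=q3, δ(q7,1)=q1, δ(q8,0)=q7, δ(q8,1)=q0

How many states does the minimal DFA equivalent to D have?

6

Reachable states from the start: {q0,q1,q3,q4,q5,q7,q8}. Unreachable: {q2,q6} — drop them.
Initial partition by acceptance: {q0,q1,q3,q4,q5} | {q7,q8}.
Split {q0,q1,q3,q4,q5} by δ(·,0) → {q3,q4,q5} and {q0,q1}.
Refine {q3,q4,q5} on symbol 1: members go to different blocks, giving {q4,q5} and {q3}.
Split {q4,q5} by δ(·,1) → {q4} and {q5}.
Split {q7,q8} by δ(·,0) → {q7} and {q8}.
The partition is now stable with 6 blocks: {q4} | {q7} | {q0,q1} | {q3} | {q5} | {q8}.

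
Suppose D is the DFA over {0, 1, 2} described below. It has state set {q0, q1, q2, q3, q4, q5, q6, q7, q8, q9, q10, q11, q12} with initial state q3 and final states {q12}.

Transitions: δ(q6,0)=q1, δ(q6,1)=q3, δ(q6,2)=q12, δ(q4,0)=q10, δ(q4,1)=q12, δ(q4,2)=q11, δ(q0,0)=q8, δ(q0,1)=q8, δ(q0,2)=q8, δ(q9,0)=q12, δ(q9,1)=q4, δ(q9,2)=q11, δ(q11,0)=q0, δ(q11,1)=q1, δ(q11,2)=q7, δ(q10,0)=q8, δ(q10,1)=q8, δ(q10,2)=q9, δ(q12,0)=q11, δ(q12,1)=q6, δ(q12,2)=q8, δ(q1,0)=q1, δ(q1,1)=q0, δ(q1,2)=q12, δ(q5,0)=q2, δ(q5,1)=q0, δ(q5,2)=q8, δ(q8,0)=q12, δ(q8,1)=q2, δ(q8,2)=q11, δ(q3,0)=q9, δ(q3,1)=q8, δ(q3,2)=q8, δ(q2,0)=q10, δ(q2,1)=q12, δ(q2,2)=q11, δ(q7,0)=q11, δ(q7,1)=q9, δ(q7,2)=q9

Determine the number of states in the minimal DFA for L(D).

7

Reachable states from the start: {q0,q1,q2,q3,q4,q6,q7,q8,q9,q10,q11,q12}. Unreachable: {q5} — drop them.
Initial partition by acceptance: {q12} | {q0,q1,q2,q3,q4,q6,q7,q8,q9,q10,q11}.
On input 0, block {q0,q1,q2,q3,q4,q6,q7,q8,q9,q10,q11} splits into {q0,q1,q2,q3,q4,q6,q7,q10,q11} and {q8,q9}.
On input 0, block {q0,q1,q2,q3,q4,q6,q7,q10,q11} splits into {q1,q2,q4,q6,q7,q11} and {q0,q3,q10}.
Split {q1,q2,q4,q6,q7,q11} by δ(·,0) → {q1,q6,q7} and {q2,q4,q11}.
Refine {q1,q6,q7} on symbol 0: members go to different blocks, giving {q1,q6} and {q7}.
Refine {q2,q4,q11} on symbol 1: members go to different blocks, giving {q2,q4} and {q11}.
The partition is now stable with 7 blocks: {q12} | {q1,q6} | {q8,q9} | {q0,q3,q10} | {q2,q4} | {q7} | {q11}.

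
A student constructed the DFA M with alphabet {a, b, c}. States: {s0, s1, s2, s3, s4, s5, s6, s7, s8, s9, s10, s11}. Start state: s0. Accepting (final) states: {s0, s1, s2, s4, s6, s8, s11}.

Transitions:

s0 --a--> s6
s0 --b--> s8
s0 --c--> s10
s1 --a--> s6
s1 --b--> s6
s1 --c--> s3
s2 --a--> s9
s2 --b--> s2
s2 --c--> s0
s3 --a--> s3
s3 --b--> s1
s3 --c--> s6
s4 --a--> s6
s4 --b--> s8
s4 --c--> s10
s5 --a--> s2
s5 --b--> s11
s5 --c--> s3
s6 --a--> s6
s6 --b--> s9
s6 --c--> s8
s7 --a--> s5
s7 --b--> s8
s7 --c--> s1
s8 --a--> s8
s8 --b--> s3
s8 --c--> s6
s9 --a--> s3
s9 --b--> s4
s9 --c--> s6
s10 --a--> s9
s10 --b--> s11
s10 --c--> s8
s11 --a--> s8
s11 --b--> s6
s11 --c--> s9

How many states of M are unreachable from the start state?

No path from s0 leads to s2, s5, s7; the other 9 states are all reachable.

3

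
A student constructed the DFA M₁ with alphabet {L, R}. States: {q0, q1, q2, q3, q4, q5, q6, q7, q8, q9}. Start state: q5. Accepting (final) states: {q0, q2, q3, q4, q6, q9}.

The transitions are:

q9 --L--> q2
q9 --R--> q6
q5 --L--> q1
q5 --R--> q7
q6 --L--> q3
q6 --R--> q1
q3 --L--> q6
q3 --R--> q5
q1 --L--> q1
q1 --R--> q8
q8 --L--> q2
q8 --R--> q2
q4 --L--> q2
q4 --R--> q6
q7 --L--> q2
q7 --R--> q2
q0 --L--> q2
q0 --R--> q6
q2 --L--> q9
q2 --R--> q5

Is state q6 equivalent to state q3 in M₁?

Yes

Reachable states from the start: {q1,q2,q3,q5,q6,q7,q8,q9}. Unreachable: {q0,q4} — drop them.
Start with accepting vs non-accepting: {q2,q3,q6,q9} | {q1,q5,q7,q8}.
Split {q2,q3,q6,q9} by δ(·,R) → {q2,q3,q6} and {q9}.
Refine {q2,q3,q6} on symbol L: members go to different blocks, giving {q3,q6} and {q2}.
On input L, block {q1,q5,q7,q8} splits into {q1,q5} and {q7,q8}.
Stable partition: {q3,q6} | {q1,q5} | {q9} | {q2} | {q7,q8} — 5 equivalence classes.
q6 and q3 lie in the same block of the stable partition, so they are equivalent — no string distinguishes them.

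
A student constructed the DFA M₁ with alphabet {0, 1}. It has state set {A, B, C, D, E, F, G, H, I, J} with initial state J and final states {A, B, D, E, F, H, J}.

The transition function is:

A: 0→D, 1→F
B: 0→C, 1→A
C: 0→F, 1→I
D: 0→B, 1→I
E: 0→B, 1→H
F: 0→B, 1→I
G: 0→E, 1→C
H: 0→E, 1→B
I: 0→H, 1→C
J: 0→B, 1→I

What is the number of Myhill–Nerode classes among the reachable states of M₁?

States {G} cannot be reached from the start state, so discard them.
P0 = {A,B,D,E,F,H,J} | {C,I}.
Split {A,B,D,E,F,H,J} by δ(·,0) → {A,D,E,F,H,J} and {B}.
Split {A,D,E,F,H,J} by δ(·,0) → {D,E,F,J} and {A,H}.
On input 1, block {D,E,F,J} splits into {D,F,J} and {E}.
Refine {C,I} on symbol 0: members go to different blocks, giving {C} and {I}.
Refine {A,H} on symbol 0: members go to different blocks, giving {A} and {H}.
Stable partition: {D,F,J} | {C} | {B} | {A} | {E} | {I} | {H} — 7 equivalence classes.

7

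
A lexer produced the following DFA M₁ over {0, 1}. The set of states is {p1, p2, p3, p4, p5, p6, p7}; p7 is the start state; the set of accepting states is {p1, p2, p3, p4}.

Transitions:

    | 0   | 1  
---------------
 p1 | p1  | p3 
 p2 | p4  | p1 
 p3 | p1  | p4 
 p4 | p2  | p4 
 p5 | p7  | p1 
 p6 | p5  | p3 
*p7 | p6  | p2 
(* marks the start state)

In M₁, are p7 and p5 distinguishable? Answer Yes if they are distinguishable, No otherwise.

No

P0 = {p1,p2,p3,p4} | {p5,p6,p7}.
The partition is now stable with 2 blocks: {p1,p2,p3,p4} | {p5,p6,p7}.
p7 and p5 lie in the same block of the stable partition, so they are equivalent — no string distinguishes them.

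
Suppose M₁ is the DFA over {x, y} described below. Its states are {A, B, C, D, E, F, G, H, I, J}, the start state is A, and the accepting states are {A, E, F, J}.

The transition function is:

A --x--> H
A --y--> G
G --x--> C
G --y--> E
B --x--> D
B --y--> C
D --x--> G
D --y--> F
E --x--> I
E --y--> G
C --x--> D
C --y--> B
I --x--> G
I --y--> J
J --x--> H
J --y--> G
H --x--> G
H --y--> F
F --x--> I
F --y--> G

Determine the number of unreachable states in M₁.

Exploring from A, all states are eventually visited, so none are unreachable.

0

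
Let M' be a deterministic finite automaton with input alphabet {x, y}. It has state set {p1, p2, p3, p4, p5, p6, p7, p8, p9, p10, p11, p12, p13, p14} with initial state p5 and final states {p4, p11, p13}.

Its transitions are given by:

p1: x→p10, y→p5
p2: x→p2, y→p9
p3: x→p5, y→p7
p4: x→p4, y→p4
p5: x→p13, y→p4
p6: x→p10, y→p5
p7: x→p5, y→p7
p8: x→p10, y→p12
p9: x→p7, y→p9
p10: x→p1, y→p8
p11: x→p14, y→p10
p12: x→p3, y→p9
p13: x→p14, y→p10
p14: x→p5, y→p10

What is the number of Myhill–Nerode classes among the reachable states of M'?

9

Reachable states from the start: {p1,p3,p4,p5,p7,p8,p9,p10,p12,p13,p14}. Unreachable: {p2,p6,p11} — drop them.
P0 = {p4,p13} | {p1,p3,p5,p7,p8,p9,p10,p12,p14}.
Split {p4,p13} by δ(·,x) → {p4} and {p13}.
Split {p1,p3,p5,p7,p8,p9,p10,p12,p14} by δ(·,x) → {p1,p3,p7,p8,p9,p10,p12,p14} and {p5}.
Refine {p1,p3,p7,p8,p9,p10,p12,p14} on symbol x: members go to different blocks, giving {p1,p8,p9,p10,p12} and {p3,p7,p14}.
On input x, block {p1,p8,p9,p10,p12} splits into {p1,p8,p10} and {p9,p12}.
Split {p1,p8,p10} by δ(·,y) → {p1} and {p8} and {p10}.
Refine {p3,p7,p14} on symbol y: members go to different blocks, giving {p3,p7} and {p14}.
Stable partition: {p4} | {p1} | {p13} | {p5} | {p3,p7} | {p9,p12} | {p8} | {p10} | {p14} — 9 equivalence classes.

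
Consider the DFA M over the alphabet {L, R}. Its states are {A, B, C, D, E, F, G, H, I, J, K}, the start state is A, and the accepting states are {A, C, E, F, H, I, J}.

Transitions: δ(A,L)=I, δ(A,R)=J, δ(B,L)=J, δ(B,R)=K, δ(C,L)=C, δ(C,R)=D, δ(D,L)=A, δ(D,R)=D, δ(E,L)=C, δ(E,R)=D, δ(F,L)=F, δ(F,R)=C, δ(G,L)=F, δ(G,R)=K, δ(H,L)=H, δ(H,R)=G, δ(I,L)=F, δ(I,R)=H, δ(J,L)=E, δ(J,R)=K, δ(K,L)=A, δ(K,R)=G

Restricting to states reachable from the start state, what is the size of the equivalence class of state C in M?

4

First remove the unreachable states {B}; 10 states remain.
Initial partition by acceptance: {A,C,E,F,H,I,J} | {D,G,K}.
On input R, block {A,C,E,F,H,I,J} splits into {C,E,H,J} and {A,F,I}.
No further refinement is possible. Final partition (3 blocks): {C,E,H,J} | {D,G,K} | {A,F,I}.
State C belongs to the block {C,E,H,J}, which has 4 states.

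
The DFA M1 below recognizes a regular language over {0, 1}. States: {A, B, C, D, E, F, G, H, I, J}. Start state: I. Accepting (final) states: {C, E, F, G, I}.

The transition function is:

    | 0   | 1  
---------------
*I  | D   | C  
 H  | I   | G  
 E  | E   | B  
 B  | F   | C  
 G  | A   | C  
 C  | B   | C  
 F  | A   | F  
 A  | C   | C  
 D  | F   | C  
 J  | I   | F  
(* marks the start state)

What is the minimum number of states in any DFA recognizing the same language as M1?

2

Reachable states from the start: {A,B,C,D,F,I}. Unreachable: {E,G,H,J} — drop them.
Initial partition by acceptance: {C,F,I} | {A,B,D}.
The partition is now stable with 2 blocks: {C,F,I} | {A,B,D}.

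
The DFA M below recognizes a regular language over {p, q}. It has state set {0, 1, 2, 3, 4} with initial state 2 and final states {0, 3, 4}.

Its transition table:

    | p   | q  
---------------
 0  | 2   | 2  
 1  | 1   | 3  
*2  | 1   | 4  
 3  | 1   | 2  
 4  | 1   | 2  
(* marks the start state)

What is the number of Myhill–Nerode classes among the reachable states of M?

First remove the unreachable states {0}; 4 states remain.
Initial partition by acceptance: {3,4} | {1,2}.
The partition is now stable with 2 blocks: {3,4} | {1,2}.

2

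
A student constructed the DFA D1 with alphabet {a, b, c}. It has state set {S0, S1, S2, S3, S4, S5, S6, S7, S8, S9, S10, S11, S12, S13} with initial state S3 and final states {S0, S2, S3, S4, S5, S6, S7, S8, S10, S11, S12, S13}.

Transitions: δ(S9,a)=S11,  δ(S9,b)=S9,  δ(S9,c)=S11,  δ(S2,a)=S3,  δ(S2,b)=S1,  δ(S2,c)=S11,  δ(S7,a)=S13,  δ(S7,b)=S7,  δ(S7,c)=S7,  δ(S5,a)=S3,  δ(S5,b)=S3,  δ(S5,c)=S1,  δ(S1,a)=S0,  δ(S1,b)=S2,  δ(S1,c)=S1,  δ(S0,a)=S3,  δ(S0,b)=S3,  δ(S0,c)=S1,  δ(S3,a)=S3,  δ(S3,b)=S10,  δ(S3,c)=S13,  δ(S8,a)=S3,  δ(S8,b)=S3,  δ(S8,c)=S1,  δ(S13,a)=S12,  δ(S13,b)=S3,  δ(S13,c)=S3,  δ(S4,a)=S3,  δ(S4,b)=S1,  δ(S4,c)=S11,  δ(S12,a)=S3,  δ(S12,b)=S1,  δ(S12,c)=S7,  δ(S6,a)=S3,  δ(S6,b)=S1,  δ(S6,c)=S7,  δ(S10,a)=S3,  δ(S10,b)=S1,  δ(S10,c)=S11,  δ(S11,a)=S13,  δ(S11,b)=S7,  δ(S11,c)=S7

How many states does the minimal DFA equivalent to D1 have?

6

States {S4,S5,S6,S8,S9} cannot be reached from the start state, so discard them.
Start with accepting vs non-accepting: {S0,S2,S3,S7,S10,S11,S12,S13} | {S1}.
On input b, block {S0,S2,S3,S7,S10,S11,S12,S13} splits into {S0,S3,S7,S11,S13} and {S2,S10,S12}.
On input a, block {S0,S3,S7,S11,S13} splits into {S0,S3,S7,S11} and {S13}.
On input a, block {S0,S3,S7,S11} splits into {S0,S3} and {S7,S11}.
On input b, block {S0,S3} splits into {S0} and {S3}.
Stable partition: {S0} | {S1} | {S2,S10,S12} | {S13} | {S7,S11} | {S3} — 6 equivalence classes.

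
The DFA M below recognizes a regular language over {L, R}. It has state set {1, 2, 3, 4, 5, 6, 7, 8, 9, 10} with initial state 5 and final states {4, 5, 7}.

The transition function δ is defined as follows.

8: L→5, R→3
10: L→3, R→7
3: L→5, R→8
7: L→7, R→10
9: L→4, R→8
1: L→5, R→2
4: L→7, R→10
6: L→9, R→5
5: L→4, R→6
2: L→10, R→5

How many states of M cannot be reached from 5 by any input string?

2

No path from 5 leads to 1, 2; the other 8 states are all reachable.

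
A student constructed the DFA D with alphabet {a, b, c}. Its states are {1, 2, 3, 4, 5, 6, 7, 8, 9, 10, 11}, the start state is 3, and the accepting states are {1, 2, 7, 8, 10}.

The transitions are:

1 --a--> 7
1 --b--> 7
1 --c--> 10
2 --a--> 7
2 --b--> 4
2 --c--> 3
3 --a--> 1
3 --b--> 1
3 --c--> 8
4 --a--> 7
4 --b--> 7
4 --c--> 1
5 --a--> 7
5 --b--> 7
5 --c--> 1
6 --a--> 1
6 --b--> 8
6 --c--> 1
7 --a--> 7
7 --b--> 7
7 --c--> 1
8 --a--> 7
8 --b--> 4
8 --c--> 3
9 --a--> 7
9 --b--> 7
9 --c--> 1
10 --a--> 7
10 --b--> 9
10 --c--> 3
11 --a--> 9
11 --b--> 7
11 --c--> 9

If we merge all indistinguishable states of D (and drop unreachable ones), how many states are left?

5

Reachable states from the start: {1,3,4,7,8,9,10}. Unreachable: {2,5,6,11} — drop them.
Start with accepting vs non-accepting: {1,7,8,10} | {3,4,9}.
Refine {1,7,8,10} on symbol b: members go to different blocks, giving {1,7} and {8,10}.
On input c, block {1,7} splits into {1} and {7}.
Refine {3,4,9} on symbol a: members go to different blocks, giving {4,9} and {3}.
No further refinement is possible. Final partition (5 blocks): {1} | {4,9} | {8,10} | {7} | {3}.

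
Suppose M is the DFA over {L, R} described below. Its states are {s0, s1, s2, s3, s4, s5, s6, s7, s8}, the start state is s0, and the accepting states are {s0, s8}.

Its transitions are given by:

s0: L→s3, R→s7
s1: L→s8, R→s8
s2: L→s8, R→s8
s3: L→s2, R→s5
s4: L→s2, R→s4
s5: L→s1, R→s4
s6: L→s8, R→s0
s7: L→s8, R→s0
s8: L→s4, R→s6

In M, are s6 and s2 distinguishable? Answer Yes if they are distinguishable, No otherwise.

No

Every state is reachable, so we keep all 9.
P0 = {s0,s8} | {s1,s2,s3,s4,s5,s6,s7}.
On input L, block {s1,s2,s3,s4,s5,s6,s7} splits into {s1,s2,s6,s7} and {s3,s4,s5}.
No further refinement is possible. Final partition (3 blocks): {s0,s8} | {s1,s2,s6,s7} | {s3,s4,s5}.
s6 and s2 lie in the same block of the stable partition, so they are equivalent — no string distinguishes them.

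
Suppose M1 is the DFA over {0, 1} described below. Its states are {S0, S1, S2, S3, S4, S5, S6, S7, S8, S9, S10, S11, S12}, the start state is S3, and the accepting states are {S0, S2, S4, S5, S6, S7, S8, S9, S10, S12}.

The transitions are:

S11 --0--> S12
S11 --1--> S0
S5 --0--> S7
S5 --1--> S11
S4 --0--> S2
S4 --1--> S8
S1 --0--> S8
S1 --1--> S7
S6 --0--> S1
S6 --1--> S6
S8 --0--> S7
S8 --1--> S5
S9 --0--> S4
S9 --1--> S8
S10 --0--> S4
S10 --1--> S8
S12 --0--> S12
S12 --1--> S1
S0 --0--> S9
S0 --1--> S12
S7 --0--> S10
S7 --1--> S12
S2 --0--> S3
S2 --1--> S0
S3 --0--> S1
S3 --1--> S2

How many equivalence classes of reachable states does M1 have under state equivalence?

First remove the unreachable states {S6}; 12 states remain.
Initial partition by acceptance: {S0,S2,S4,S5,S7,S8,S9,S10,S12} | {S1,S3,S11}.
On input 0, block {S0,S2,S4,S5,S7,S8,S9,S10,S12} splits into {S0,S4,S5,S7,S8,S9,S10,S12} and {S2}.
Split {S0,S4,S5,S7,S8,S9,S10,S12} by δ(·,0) → {S0,S5,S7,S8,S9,S10,S12} and {S4}.
Refine {S0,S5,S7,S8,S9,S10,S12} on symbol 0: members go to different blocks, giving {S0,S5,S7,S8,S12} and {S9,S10}.
Split {S0,S5,S7,S8,S12} by δ(·,0) → {S5,S8,S12} and {S0,S7}.
On input 0, block {S5,S8,S12} splits into {S5,S8} and {S12}.
Refine {S5,S8} on symbol 1: members go to different blocks, giving {S5} and {S8}.
Split {S1,S3,S11} by δ(·,0) → {S1} and {S3} and {S11}.
Stable partition: {S5} | {S1} | {S2} | {S4} | {S9,S10} | {S0,S7} | {S12} | {S8} | {S3} | {S11} — 10 equivalence classes.

10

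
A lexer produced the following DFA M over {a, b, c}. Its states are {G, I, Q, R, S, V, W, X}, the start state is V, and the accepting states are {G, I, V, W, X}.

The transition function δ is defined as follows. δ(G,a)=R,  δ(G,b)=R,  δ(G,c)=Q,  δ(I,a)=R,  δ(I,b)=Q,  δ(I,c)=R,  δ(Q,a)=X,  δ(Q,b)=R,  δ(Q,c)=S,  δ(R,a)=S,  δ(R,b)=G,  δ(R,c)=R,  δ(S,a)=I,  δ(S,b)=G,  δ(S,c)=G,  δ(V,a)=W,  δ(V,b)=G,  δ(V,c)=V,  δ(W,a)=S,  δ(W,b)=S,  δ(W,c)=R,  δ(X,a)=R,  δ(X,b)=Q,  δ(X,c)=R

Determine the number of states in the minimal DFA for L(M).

7

P0 = {G,I,V,W,X} | {Q,R,S}.
Refine {G,I,V,W,X} on symbol a: members go to different blocks, giving {G,I,W,X} and {V}.
On input a, block {Q,R,S} splits into {Q,S} and {R}.
Refine {G,I,W,X} on symbol a: members go to different blocks, giving {G,I,X} and {W}.
Refine {G,I,X} on symbol b: members go to different blocks, giving {I,X} and {G}.
Split {Q,S} by δ(·,b) → {Q} and {S}.
No further refinement is possible. Final partition (7 blocks): {I,X} | {Q} | {V} | {R} | {W} | {G} | {S}.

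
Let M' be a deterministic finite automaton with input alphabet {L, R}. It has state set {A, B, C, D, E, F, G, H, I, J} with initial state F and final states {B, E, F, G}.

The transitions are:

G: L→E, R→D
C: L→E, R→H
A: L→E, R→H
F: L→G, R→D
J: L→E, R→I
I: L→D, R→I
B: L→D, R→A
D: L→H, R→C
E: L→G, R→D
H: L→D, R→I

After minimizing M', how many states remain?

4

States {A,B,J} cannot be reached from the start state, so discard them.
P0 = {E,F,G} | {C,D,H,I}.
Refine {C,D,H,I} on symbol L: members go to different blocks, giving {D,H,I} and {C}.
Split {D,H,I} by δ(·,R) → {H,I} and {D}.
The partition is now stable with 4 blocks: {E,F,G} | {H,I} | {C} | {D}.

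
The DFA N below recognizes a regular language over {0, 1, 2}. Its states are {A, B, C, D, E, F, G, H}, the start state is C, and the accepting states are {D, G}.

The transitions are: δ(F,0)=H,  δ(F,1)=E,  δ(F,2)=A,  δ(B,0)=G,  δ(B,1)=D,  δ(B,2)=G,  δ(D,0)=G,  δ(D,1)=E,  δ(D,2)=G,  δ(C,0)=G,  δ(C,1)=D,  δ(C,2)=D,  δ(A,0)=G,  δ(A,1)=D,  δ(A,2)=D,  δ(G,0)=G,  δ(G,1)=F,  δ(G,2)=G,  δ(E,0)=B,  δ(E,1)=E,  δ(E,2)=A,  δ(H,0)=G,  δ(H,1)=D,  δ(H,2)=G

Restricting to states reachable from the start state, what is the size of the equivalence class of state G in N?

2

All states are reachable from the start state.
Initial partition by acceptance: {D,G} | {A,B,C,E,F,H}.
Refine {A,B,C,E,F,H} on symbol 0: members go to different blocks, giving {A,B,C,H} and {E,F}.
The partition is now stable with 3 blocks: {D,G} | {A,B,C,H} | {E,F}.
State G belongs to the block {D,G}, which has 2 states.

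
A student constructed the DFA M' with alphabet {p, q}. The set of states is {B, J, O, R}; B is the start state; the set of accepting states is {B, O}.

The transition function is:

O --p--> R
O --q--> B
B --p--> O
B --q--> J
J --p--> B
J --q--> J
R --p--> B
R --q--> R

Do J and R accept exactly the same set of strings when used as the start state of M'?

Yes

Every state is reachable, so we keep all 4.
P0 = {B,O} | {J,R}.
On input p, block {B,O} splits into {B} and {O}.
Stable partition: {B} | {J,R} | {O} — 3 equivalence classes.
J and R lie in the same block of the stable partition, so they are equivalent — no string distinguishes them.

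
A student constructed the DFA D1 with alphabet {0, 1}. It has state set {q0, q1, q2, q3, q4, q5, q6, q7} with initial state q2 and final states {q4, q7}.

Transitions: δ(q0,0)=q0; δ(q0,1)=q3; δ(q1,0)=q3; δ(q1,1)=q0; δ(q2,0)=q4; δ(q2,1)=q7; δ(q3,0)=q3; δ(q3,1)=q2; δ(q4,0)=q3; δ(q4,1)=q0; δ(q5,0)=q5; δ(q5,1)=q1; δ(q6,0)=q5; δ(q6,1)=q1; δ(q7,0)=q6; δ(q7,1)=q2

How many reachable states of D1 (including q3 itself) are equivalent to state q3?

Start with accepting vs non-accepting: {q4,q7} | {q0,q1,q2,q3,q5,q6}.
On input 0, block {q0,q1,q2,q3,q5,q6} splits into {q0,q1,q3,q5,q6} and {q2}.
Split {q4,q7} by δ(·,1) → {q4} and {q7}.
Refine {q0,q1,q3,q5,q6} on symbol 1: members go to different blocks, giving {q0,q1,q5,q6} and {q3}.
Refine {q0,q1,q5,q6} on symbol 0: members go to different blocks, giving {q0,q5,q6} and {q1}.
Split {q0,q5,q6} by δ(·,1) → {q5,q6} and {q0}.
The partition is now stable with 7 blocks: {q4} | {q5,q6} | {q2} | {q7} | {q3} | {q1} | {q0}.
The equivalence class containing q3 is {q3}, of size 1.

1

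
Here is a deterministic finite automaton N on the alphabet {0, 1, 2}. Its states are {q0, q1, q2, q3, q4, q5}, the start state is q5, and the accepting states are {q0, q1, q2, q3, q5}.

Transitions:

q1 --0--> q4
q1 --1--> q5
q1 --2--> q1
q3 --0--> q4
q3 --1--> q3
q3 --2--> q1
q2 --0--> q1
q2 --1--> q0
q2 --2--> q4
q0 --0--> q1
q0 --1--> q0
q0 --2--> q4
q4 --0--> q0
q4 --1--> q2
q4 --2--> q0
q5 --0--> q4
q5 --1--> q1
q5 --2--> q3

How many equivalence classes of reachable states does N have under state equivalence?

Every state is reachable, so we keep all 6.
Initial partition by acceptance: {q0,q1,q2,q3,q5} | {q4}.
On input 0, block {q0,q1,q2,q3,q5} splits into {q1,q3,q5} and {q0,q2}.
No further refinement is possible. Final partition (3 blocks): {q1,q3,q5} | {q4} | {q0,q2}.

3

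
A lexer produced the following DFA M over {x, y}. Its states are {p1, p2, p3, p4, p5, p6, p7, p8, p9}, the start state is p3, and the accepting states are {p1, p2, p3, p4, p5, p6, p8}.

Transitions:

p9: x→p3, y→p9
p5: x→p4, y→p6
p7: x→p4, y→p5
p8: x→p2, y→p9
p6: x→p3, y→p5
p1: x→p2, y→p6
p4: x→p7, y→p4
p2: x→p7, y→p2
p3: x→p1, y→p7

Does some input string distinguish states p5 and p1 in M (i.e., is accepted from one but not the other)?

No

Reachable states from the start: {p1,p2,p3,p4,p5,p6,p7}. Unreachable: {p8,p9} — drop them.
Start with accepting vs non-accepting: {p1,p2,p3,p4,p5,p6} | {p7}.
On input x, block {p1,p2,p3,p4,p5,p6} splits into {p1,p3,p5,p6} and {p2,p4}.
Split {p1,p3,p5,p6} by δ(·,x) → {p1,p5} and {p3,p6}.
Split {p3,p6} by δ(·,x) → {p3} and {p6}.
No further refinement is possible. Final partition (5 blocks): {p1,p5} | {p7} | {p2,p4} | {p3} | {p6}.
p5 and p1 lie in the same block of the stable partition, so they are equivalent — no string distinguishes them.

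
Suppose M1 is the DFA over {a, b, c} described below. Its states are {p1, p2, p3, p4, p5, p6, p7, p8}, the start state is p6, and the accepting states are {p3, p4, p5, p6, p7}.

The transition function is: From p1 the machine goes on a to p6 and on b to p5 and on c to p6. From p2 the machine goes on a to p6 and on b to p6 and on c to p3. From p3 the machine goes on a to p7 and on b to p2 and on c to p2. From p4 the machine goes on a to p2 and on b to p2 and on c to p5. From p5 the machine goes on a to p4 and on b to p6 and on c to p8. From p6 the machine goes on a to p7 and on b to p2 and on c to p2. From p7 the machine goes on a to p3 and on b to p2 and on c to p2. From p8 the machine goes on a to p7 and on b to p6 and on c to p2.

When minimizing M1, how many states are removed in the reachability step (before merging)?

Starting at p6 and following transitions, the reachable set is {p2, p3, p6, p7}. That leaves p1, p4, p5, p8 unreachable — 4 in total.

4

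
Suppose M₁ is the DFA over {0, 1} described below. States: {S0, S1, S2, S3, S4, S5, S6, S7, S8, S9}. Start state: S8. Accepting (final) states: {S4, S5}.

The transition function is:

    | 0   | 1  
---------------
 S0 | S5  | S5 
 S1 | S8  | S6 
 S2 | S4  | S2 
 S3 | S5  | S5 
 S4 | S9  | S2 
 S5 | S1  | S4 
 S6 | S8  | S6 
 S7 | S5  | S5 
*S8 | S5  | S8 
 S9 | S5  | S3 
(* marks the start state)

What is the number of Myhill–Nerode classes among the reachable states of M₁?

7

Reachable states from the start: {S1,S2,S3,S4,S5,S6,S8,S9}. Unreachable: {S0,S7} — drop them.
P0 = {S4,S5} | {S1,S2,S3,S6,S8,S9}.
On input 1, block {S4,S5} splits into {S4} and {S5}.
On input 0, block {S1,S2,S3,S6,S8,S9} splits into {S3,S8,S9} and {S1,S6} and {S2}.
Split {S3,S8,S9} by δ(·,1) → {S8,S9} and {S3}.
On input 1, block {S8,S9} splits into {S8} and {S9}.
No further refinement is possible. Final partition (7 blocks): {S4} | {S8} | {S5} | {S1,S6} | {S2} | {S3} | {S9}.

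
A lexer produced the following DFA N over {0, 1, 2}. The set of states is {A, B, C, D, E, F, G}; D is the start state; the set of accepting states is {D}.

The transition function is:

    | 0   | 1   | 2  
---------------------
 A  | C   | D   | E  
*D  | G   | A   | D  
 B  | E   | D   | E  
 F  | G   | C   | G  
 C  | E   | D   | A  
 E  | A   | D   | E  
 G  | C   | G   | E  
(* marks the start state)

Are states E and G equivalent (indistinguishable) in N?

No

States {B,F} cannot be reached from the start state, so discard them.
Initial partition by acceptance: {D} | {A,C,E,G}.
Refine {A,C,E,G} on symbol 1: members go to different blocks, giving {A,C,E} and {G}.
No further refinement is possible. Final partition (3 blocks): {D} | {A,C,E} | {G}.
E and G end up in different blocks, so they are distinguishable. For instance, the string '1' is accepted from only E.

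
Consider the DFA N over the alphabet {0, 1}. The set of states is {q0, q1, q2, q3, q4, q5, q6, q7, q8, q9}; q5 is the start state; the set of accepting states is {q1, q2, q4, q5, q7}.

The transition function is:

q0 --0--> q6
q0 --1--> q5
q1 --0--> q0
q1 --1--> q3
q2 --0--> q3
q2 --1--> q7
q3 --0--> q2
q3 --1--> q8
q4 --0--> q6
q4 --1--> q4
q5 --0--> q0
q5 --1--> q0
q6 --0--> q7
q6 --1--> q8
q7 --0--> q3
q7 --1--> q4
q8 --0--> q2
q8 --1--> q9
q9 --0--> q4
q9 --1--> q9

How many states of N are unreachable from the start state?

No path from q5 leads to q1; the other 9 states are all reachable.

1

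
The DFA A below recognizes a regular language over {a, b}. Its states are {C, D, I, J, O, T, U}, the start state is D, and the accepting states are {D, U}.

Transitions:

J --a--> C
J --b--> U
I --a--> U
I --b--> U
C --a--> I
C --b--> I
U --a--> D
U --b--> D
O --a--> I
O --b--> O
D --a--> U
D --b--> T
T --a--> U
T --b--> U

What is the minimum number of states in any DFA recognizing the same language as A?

First remove the unreachable states {C,I,J,O}; 3 states remain.
Initial partition by acceptance: {D,U} | {T}.
Refine {D,U} on symbol b: members go to different blocks, giving {D} and {U}.
No further refinement is possible. Final partition (3 blocks): {D} | {T} | {U}.

3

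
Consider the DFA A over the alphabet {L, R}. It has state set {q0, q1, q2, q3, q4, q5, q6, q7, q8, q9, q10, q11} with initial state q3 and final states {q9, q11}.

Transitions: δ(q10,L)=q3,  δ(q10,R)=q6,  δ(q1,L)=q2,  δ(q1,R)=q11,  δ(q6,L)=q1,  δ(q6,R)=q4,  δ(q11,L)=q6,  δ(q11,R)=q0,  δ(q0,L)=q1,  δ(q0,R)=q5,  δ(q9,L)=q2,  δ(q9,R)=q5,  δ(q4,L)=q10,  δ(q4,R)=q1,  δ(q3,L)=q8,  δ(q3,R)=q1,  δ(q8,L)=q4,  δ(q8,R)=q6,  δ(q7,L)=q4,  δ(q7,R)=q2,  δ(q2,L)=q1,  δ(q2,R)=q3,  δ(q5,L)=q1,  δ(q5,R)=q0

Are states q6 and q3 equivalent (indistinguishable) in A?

First remove the unreachable states {q7,q9}; 10 states remain.
Initial partition by acceptance: {q11} | {q0,q1,q2,q3,q4,q5,q6,q8,q10}.
On input R, block {q0,q1,q2,q3,q4,q5,q6,q8,q10} splits into {q0,q2,q3,q4,q5,q6,q8,q10} and {q1}.
Split {q0,q2,q3,q4,q5,q6,q8,q10} by δ(·,L) → {q0,q2,q5,q6} and {q3,q4,q8,q10}.
On input R, block {q0,q2,q5,q6} splits into {q0,q5} and {q2,q6}.
Split {q3,q4,q8,q10} by δ(·,R) → {q3,q4} and {q8,q10}.
The partition is now stable with 6 blocks: {q11} | {q0,q5} | {q1} | {q3,q4} | {q2,q6} | {q8,q10}.
q6 and q3 end up in different blocks, so they are distinguishable. For instance, the string 'LR' is accepted from only q6.

No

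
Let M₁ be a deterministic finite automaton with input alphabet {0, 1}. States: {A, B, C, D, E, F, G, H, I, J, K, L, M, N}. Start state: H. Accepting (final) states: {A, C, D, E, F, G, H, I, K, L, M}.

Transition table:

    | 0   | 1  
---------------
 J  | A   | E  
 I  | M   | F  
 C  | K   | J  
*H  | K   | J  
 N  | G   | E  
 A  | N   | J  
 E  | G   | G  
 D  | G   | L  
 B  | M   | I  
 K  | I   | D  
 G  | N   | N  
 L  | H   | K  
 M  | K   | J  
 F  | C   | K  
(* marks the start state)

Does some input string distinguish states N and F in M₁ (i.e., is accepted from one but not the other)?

Yes

States {B} cannot be reached from the start state, so discard them.
Initial partition by acceptance: {A,C,D,E,F,G,H,I,K,L,M} | {J,N}.
On input 0, block {A,C,D,E,F,G,H,I,K,L,M} splits into {C,D,E,F,H,I,K,L,M} and {A,G}.
Refine {C,D,E,F,H,I,K,L,M} on symbol 0: members go to different blocks, giving {C,F,H,I,K,L,M} and {D,E}.
On input 1, block {C,F,H,I,K,L,M} splits into {C,H,M} and {F,I,L} and {K}.
On input 1, block {D,E} splits into {D} and {E}.
On input 1, block {F,I,L} splits into {F,L} and {I}.
Stable partition: {C,H,M} | {J,N} | {A,G} | {D} | {F,L} | {K} | {E} | {I} — 8 equivalence classes.
N and F end up in different blocks, so they are distinguishable. For instance, the string 'ε' is accepted from only F.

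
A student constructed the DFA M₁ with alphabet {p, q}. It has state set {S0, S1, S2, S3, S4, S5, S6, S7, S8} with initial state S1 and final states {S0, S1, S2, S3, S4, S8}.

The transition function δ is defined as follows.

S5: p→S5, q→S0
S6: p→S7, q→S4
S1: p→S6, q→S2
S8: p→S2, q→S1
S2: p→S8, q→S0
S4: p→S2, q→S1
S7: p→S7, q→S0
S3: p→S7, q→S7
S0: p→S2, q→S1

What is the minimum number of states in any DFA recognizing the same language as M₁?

4

Reachable states from the start: {S0,S1,S2,S4,S6,S7,S8}. Unreachable: {S3,S5} — drop them.
Start with accepting vs non-accepting: {S0,S1,S2,S4,S8} | {S6,S7}.
Split {S0,S1,S2,S4,S8} by δ(·,p) → {S0,S2,S4,S8} and {S1}.
Split {S0,S2,S4,S8} by δ(·,q) → {S0,S4,S8} and {S2}.
Stable partition: {S0,S4,S8} | {S6,S7} | {S1} | {S2} — 4 equivalence classes.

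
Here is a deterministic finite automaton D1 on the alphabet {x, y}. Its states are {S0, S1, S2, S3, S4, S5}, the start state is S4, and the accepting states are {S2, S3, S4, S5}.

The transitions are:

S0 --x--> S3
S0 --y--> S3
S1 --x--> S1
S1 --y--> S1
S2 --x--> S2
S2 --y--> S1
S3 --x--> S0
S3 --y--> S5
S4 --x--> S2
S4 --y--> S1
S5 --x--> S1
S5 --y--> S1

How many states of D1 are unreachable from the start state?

No path from S4 leads to S0, S3, S5; the other 3 states are all reachable.

3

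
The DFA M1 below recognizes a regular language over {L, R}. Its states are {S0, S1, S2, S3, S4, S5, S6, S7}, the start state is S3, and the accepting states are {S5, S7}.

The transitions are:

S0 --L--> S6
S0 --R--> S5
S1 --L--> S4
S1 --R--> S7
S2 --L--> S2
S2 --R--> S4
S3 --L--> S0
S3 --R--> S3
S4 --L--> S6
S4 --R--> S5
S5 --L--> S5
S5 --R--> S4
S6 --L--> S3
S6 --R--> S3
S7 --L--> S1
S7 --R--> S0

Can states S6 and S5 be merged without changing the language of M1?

States {S1,S2,S7} cannot be reached from the start state, so discard them.
P0 = {S5} | {S0,S3,S4,S6}.
Refine {S0,S3,S4,S6} on symbol R: members go to different blocks, giving {S0,S4} and {S3,S6}.
Refine {S3,S6} on symbol L: members go to different blocks, giving {S3} and {S6}.
Stable partition: {S5} | {S0,S4} | {S3} | {S6} — 4 equivalence classes.
S6 and S5 end up in different blocks, so they are distinguishable. For instance, the string 'ε' is accepted from only S5.

No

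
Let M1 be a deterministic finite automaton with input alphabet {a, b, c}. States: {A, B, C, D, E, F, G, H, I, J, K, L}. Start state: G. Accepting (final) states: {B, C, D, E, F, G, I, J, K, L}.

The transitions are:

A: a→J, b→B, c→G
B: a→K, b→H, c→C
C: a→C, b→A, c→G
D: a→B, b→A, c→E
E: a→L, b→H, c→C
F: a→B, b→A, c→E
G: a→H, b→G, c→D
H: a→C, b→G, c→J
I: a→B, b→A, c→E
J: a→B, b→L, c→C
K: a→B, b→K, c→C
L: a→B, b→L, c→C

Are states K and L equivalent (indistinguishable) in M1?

Yes

States {F,I} cannot be reached from the start state, so discard them.
P0 = {B,C,D,E,G,J,K,L} | {A,H}.
Split {B,C,D,E,G,J,K,L} by δ(·,a) → {B,C,D,E,J,K,L} and {G}.
On input b, block {B,C,D,E,J,K,L} splits into {B,C,D,E} and {J,K,L}.
Refine {B,C,D,E} on symbol a: members go to different blocks, giving {B,E} and {C,D}.
On input a, block {A,H} splits into {A} and {H}.
Split {C,D} by δ(·,a) → {C} and {D}.
Stable partition: {B,E} | {A} | {G} | {J,K,L} | {C} | {H} | {D} — 7 equivalence classes.
K and L lie in the same block of the stable partition, so they are equivalent — no string distinguishes them.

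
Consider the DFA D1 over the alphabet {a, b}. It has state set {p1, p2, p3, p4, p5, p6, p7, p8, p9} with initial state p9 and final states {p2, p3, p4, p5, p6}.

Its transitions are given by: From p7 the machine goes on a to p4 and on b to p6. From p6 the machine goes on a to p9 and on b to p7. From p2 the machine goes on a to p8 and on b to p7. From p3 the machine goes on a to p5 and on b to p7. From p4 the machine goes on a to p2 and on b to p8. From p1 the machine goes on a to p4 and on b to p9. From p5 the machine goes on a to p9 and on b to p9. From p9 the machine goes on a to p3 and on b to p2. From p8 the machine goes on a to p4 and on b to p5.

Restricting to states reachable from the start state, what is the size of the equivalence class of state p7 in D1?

3

First remove the unreachable states {p1}; 8 states remain.
P0 = {p2,p3,p4,p5,p6} | {p7,p8,p9}.
Split {p2,p3,p4,p5,p6} by δ(·,a) → {p2,p5,p6} and {p3,p4}.
No further refinement is possible. Final partition (3 blocks): {p2,p5,p6} | {p7,p8,p9} | {p3,p4}.
State p7 belongs to the block {p7,p8,p9}, which has 3 states.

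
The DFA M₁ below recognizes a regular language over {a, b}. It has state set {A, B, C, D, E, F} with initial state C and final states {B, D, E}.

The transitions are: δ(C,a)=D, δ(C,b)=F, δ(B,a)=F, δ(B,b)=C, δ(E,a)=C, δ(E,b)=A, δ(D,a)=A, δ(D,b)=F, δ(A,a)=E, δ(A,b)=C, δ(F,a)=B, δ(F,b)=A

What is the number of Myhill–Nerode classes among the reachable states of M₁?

2

All states are reachable from the start state.
Start with accepting vs non-accepting: {B,D,E} | {A,C,F}.
Stable partition: {B,D,E} | {A,C,F} — 2 equivalence classes.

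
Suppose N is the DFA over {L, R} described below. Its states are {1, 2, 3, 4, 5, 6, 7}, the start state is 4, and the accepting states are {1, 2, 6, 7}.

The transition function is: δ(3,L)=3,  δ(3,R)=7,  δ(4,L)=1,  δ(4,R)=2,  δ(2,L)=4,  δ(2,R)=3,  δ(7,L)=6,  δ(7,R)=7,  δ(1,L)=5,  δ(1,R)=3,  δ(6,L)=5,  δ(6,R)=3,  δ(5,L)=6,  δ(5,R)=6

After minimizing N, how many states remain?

4

Initial partition by acceptance: {1,2,6,7} | {3,4,5}.
Split {1,2,6,7} by δ(·,L) → {1,2,6} and {7}.
Split {3,4,5} by δ(·,L) → {4,5} and {3}.
Stable partition: {1,2,6} | {4,5} | {7} | {3} — 4 equivalence classes.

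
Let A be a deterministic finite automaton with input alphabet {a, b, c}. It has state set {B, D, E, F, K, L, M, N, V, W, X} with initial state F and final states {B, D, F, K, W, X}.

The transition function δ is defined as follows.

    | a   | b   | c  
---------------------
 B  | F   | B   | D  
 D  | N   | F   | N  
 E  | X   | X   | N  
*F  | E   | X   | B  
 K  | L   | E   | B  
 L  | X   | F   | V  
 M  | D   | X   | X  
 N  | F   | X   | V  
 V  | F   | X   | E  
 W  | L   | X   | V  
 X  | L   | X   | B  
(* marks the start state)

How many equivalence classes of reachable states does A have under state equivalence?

Reachable states from the start: {B,D,E,F,L,N,V,X}. Unreachable: {K,M,W} — drop them.
Initial partition by acceptance: {B,D,F,X} | {E,L,N,V}.
Split {B,D,F,X} by δ(·,a) → {D,F,X} and {B}.
Refine {D,F,X} on symbol c: members go to different blocks, giving {F,X} and {D}.
No further refinement is possible. Final partition (4 blocks): {F,X} | {E,L,N,V} | {B} | {D}.

4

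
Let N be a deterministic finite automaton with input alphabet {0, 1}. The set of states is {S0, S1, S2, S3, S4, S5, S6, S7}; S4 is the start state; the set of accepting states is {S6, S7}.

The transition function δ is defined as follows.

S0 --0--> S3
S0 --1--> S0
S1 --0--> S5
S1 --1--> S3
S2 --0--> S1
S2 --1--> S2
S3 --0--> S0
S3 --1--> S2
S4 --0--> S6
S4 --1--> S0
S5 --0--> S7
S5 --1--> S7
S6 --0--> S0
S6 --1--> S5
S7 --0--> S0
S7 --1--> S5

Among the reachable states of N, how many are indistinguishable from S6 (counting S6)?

All states are reachable from the start state.
P0 = {S6,S7} | {S0,S1,S2,S3,S4,S5}.
Split {S0,S1,S2,S3,S4,S5} by δ(·,0) → {S0,S1,S2,S3} and {S4,S5}.
Refine {S0,S1,S2,S3} on symbol 0: members go to different blocks, giving {S0,S2,S3} and {S1}.
On input 0, block {S0,S2,S3} splits into {S0,S3} and {S2}.
Split {S0,S3} by δ(·,1) → {S0} and {S3}.
Split {S4,S5} by δ(·,1) → {S4} and {S5}.
No further refinement is possible. Final partition (7 blocks): {S6,S7} | {S0} | {S4} | {S1} | {S2} | {S3} | {S5}.
The equivalence class containing S6 is {S6,S7}, of size 2.

2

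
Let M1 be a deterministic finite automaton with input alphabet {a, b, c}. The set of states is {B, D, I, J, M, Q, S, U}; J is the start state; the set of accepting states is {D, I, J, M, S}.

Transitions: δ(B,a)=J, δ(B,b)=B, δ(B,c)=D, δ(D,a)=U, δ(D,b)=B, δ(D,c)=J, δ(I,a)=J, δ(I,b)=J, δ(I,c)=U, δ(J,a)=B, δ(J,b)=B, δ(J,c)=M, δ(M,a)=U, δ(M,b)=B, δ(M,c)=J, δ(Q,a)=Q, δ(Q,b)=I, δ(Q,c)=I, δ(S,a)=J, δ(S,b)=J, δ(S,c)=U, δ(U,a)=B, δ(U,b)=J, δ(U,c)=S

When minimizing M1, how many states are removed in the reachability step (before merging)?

2

No path from J leads to I, Q; the other 6 states are all reachable.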